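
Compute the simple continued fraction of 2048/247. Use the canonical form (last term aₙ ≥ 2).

2048 = 8·247 + 72
247 = 3·72 + 31
72 = 2·31 + 10
31 = 3·10 + 1
10 = 10·1 + 0  (stop)
So 2048/247 = [8; 3, 2, 3, 10].

[8; 3, 2, 3, 10]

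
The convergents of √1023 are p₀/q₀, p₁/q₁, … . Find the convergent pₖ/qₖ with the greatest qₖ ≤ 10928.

130976/4095

√1023 = [31; 1, 62, …] (period length 2).
Convergents:
  p_0/q_0 = 31/1
  p_1/q_1 = 32/1
  p_2/q_2 = 2015/63
  p_3/q_3 = 2047/64
  p_4/q_4 = 128929/4031
  p_5/q_5 = 130976/4095
  p_6/q_6 = 8249441/257921
q_5 = 4095 ≤ 10928 < 257921 = q_6, so the answer is 130976/4095.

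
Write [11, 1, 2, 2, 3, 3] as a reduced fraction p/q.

Fold from the inside: start with 3/1.
  3 + 1/3 = 10/3
  2 + 3/10 = 23/10
  2 + 10/23 = 56/23
  1 + 23/56 = 79/56
  11 + 56/79 = 925/79

925/79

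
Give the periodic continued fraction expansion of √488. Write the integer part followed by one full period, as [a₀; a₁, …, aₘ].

a₀ = ⌊√488⌋ = 22.
With m₀=0, d₀=1 and mₖ₊₁ = dₖaₖ − mₖ, dₖ₊₁ = (n − mₖ₊₁²)/dₖ, aₖ₊₁ = ⌊(a₀+mₖ₊₁)/dₖ₊₁⌋:
  k=1: m=22, d=4, a=11
  k=2: m=22, d=1, a=44
d=1 and a=2a₀=44 at k=2, so the next step gives (m, d) = (22, 4) again — its k=1 value — and the period has length 2.

[22; 11, 44]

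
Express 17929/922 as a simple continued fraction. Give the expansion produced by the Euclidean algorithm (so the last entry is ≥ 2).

17929 = 19·922 + 411
922 = 2·411 + 100
411 = 4·100 + 11
100 = 9·11 + 1
11 = 11·1 + 0  (stop)
So 17929/922 = [19; 2, 4, 9, 11].

[19; 2, 4, 9, 11]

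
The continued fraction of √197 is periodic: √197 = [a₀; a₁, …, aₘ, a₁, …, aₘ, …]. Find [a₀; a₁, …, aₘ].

[14; 28]

a₀ = ⌊√197⌋ = 14.
With m₀=0, d₀=1 and mₖ₊₁ = dₖaₖ − mₖ, dₖ₊₁ = (n − mₖ₊₁²)/dₖ, aₖ₊₁ = ⌊(a₀+mₖ₊₁)/dₖ₊₁⌋:
  k=1: m=14, d=1, a=28
d=1 and a=2a₀=28 at k=1, so the next step gives (m, d) = (14, 1) again — its k=1 value — and the period has length 1.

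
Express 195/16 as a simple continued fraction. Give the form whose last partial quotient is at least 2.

195 = 12*16 + 3
16 = 5*3 + 1
3 = 3*1 + 0  (stop)
So 195/16 = [12; 5, 3].

[12; 5, 3]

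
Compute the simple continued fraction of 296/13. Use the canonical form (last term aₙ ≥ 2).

[22; 1, 3, 3]

296 = 22×13 + 10
13 = 1×10 + 3
10 = 3×3 + 1
3 = 3×1 + 0  (stop)
So 296/13 = [22; 1, 3, 3].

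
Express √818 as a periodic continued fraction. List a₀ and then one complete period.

a₀ = ⌊√818⌋ = 28.
With m₀=0, d₀=1 and mₖ₊₁ = dₖaₖ − mₖ, dₖ₊₁ = (n − mₖ₊₁²)/dₖ, aₖ₊₁ = ⌊(a₀+mₖ₊₁)/dₖ₊₁⌋:
  k=1: m=28, d=34, a=1
  k=2: m=6, d=23, a=1
  k=3: m=17, d=23, a=1
  k=4: m=6, d=34, a=1
  k=5: m=28, d=1, a=56
d=1 and a=2a₀=56 at k=5, so the next step gives (m, d) = (28, 34) again — its k=1 value — and the period has length 5.

[28; 1, 1, 1, 1, 56]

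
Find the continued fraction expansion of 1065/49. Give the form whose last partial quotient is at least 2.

[21; 1, 2, 1, 3, 3]

1065 = 21*49 + 36
49 = 1*36 + 13
36 = 2*13 + 10
13 = 1*10 + 3
10 = 3*3 + 1
3 = 3*1 + 0  (stop)
So 1065/49 = [21; 1, 2, 1, 3, 3].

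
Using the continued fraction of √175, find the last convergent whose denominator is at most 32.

√175 = [13; 4, 2, 1, 2, 4, 26, …] (period length 6).
Convergents:
  p_0/q_0 = 13/1
  p_1/q_1 = 53/4
  p_2/q_2 = 119/9
  p_3/q_3 = 172/13
  p_4/q_4 = 463/35
q_3 = 13 ≤ 32 < 35 = q_4, so the answer is 172/13.

172/13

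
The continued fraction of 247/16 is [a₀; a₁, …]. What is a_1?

247 = 15·16 + 7   →  a_0 = 15
16 = 2·7 + 2   →  a_1 = 2

2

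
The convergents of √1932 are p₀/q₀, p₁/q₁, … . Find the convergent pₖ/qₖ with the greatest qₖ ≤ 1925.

√1932 = [43; 1, 20, 1, 86, …] (period length 4).
Convergents:
  p_0/q_0 = 43/1
  p_1/q_1 = 44/1
  p_2/q_2 = 923/21
  p_3/q_3 = 967/22
  p_4/q_4 = 84085/1913
  p_5/q_5 = 85052/1935
q_4 = 1913 ≤ 1925 < 1935 = q_5, so the answer is 84085/1913.

84085/1913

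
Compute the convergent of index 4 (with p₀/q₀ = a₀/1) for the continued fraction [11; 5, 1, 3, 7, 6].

1866/167

Using pₖ = aₖpₖ₋₁ + pₖ₋₂, qₖ = aₖqₖ₋₁ + qₖ₋₂ (with p₋₁=1, p₋₂=0, q₋₁=0, q₋₂=1):
  k=0: a=11, p=11, q=1
  k=1: a=5, p=56, q=5
  k=2: a=1, p=67, q=6
  k=3: a=3, p=257, q=23
  k=4: a=7, p=1866, q=167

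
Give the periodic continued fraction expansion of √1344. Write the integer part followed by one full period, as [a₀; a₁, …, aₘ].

a₀ = ⌊√1344⌋ = 36.
With m₀=0, d₀=1 and mₖ₊₁ = dₖaₖ − mₖ, dₖ₊₁ = (n − mₖ₊₁²)/dₖ, aₖ₊₁ = ⌊(a₀+mₖ₊₁)/dₖ₊₁⌋:
  k=1: m=36, d=48, a=1
  k=2: m=12, d=25, a=1
  k=3: m=13, d=47, a=1
  k=4: m=34, d=4, a=17
  k=5: m=34, d=47, a=1
  k=6: m=13, d=25, a=1
  k=7: m=12, d=48, a=1
  k=8: m=36, d=1, a=72
d=1 and a=2a₀=72 at k=8, so the next step gives (m, d) = (36, 48) again — its k=1 value — and the period has length 8.

[36; 1, 1, 1, 17, 1, 1, 1, 72]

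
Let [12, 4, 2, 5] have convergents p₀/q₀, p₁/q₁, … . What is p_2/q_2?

110/9

Using pₖ = aₖpₖ₋₁ + pₖ₋₂, qₖ = aₖqₖ₋₁ + qₖ₋₂ (with p₋₁=1, p₋₂=0, q₋₁=0, q₋₂=1):
  k=0: a=12, p=12, q=1
  k=1: a=4, p=49, q=4
  k=2: a=2, p=110, q=9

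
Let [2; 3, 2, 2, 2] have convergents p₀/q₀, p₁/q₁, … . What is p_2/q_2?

Using pₖ = aₖpₖ₋₁ + pₖ₋₂, qₖ = aₖqₖ₋₁ + qₖ₋₂ (with p₋₁=1, p₋₂=0, q₋₁=0, q₋₂=1):
  k=0: a=2, p=2, q=1
  k=1: a=3, p=7, q=3
  k=2: a=2, p=16, q=7

16/7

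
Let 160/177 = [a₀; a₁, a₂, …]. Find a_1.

1

160 = 0·177 + 160   →  a_0 = 0
177 = 1·160 + 17   →  a_1 = 1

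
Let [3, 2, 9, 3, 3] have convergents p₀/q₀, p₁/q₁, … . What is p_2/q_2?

Using pₖ = aₖpₖ₋₁ + pₖ₋₂, qₖ = aₖqₖ₋₁ + qₖ₋₂ (with p₋₁=1, p₋₂=0, q₋₁=0, q₋₂=1):
  k=0: a=3, p=3, q=1
  k=1: a=2, p=7, q=2
  k=2: a=9, p=66, q=19

66/19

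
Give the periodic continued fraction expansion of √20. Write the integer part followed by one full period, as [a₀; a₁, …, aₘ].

a₀ = ⌊√20⌋ = 4.
With m₀=0, d₀=1 and mₖ₊₁ = dₖaₖ − mₖ, dₖ₊₁ = (n − mₖ₊₁²)/dₖ, aₖ₊₁ = ⌊(a₀+mₖ₊₁)/dₖ₊₁⌋:
  k=1: m=4, d=4, a=2
  k=2: m=4, d=1, a=8
d=1 and a=2a₀=8 at k=2, so the next step gives (m, d) = (4, 4) again — its k=1 value — and the period has length 2.

[4; 2, 8]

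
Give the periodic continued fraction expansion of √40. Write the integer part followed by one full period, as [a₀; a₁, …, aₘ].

[6; 3, 12]

a₀ = ⌊√40⌋ = 6.
With m₀=0, d₀=1 and mₖ₊₁ = dₖaₖ − mₖ, dₖ₊₁ = (n − mₖ₊₁²)/dₖ, aₖ₊₁ = ⌊(a₀+mₖ₊₁)/dₖ₊₁⌋:
  k=1: m=6, d=4, a=3
  k=2: m=6, d=1, a=12
d=1 and a=2a₀=12 at k=2, so the next step gives (m, d) = (6, 4) again — its k=1 value — and the period has length 2.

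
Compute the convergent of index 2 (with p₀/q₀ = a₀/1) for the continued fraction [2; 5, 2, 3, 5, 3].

24/11

Using pₖ = aₖpₖ₋₁ + pₖ₋₂, qₖ = aₖqₖ₋₁ + qₖ₋₂ (with p₋₁=1, p₋₂=0, q₋₁=0, q₋₂=1):
  k=0: a=2, p=2, q=1
  k=1: a=5, p=11, q=5
  k=2: a=2, p=24, q=11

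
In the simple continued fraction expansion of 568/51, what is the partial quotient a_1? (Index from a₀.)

7

568 = 11·51 + 7   →  a_0 = 11
51 = 7·7 + 2   →  a_1 = 7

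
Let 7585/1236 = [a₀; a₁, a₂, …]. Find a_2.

7585 = 6·1236 + 169   →  a_0 = 6
1236 = 7·169 + 53   →  a_1 = 7
169 = 3·53 + 10   →  a_2 = 3

3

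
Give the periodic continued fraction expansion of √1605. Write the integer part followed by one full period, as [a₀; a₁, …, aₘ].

a₀ = ⌊√1605⌋ = 40.
With m₀=0, d₀=1 and mₖ₊₁ = dₖaₖ − mₖ, dₖ₊₁ = (n − mₖ₊₁²)/dₖ, aₖ₊₁ = ⌊(a₀+mₖ₊₁)/dₖ₊₁⌋:
  k=1: m=40, d=5, a=16
  k=2: m=40, d=1, a=80
d=1 and a=2a₀=80 at k=2, so the next step gives (m, d) = (40, 5) again — its k=1 value — and the period has length 2.

[40; 16, 80]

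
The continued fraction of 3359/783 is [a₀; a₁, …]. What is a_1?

3

3359 = 4·783 + 227   →  a_0 = 4
783 = 3·227 + 102   →  a_1 = 3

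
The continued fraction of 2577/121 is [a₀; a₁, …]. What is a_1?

3

2577 = 21·121 + 36   →  a_0 = 21
121 = 3·36 + 13   →  a_1 = 3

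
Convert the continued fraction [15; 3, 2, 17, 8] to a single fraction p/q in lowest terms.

Fold from the inside: start with 8/1.
  17 + 1/8 = 137/8
  2 + 8/137 = 282/137
  3 + 137/282 = 983/282
  15 + 282/983 = 15027/983

15027/983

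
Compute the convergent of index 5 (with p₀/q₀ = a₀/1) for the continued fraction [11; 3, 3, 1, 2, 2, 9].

Using pₖ = aₖpₖ₋₁ + pₖ₋₂, qₖ = aₖqₖ₋₁ + qₖ₋₂ (with p₋₁=1, p₋₂=0, q₋₁=0, q₋₂=1):
  k=0: a=11, p=11, q=1
  k=1: a=3, p=34, q=3
  k=2: a=3, p=113, q=10
  k=3: a=1, p=147, q=13
  k=4: a=2, p=407, q=36
  k=5: a=2, p=961, q=85

961/85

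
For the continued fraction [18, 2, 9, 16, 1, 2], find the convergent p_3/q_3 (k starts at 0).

5653/306

Using pₖ = aₖpₖ₋₁ + pₖ₋₂, qₖ = aₖqₖ₋₁ + qₖ₋₂ (with p₋₁=1, p₋₂=0, q₋₁=0, q₋₂=1):
  k=0: a=18, p=18, q=1
  k=1: a=2, p=37, q=2
  k=2: a=9, p=351, q=19
  k=3: a=16, p=5653, q=306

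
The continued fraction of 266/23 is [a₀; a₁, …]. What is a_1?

266 = 11·23 + 13   →  a_0 = 11
23 = 1·13 + 10   →  a_1 = 1

1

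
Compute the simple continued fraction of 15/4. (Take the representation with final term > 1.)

[3; 1, 3]

15 = 3·4 + 3
4 = 1·3 + 1
3 = 3·1 + 0  (stop)
So 15/4 = [3; 1, 3].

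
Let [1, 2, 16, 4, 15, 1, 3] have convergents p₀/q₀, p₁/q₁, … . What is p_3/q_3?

Using pₖ = aₖpₖ₋₁ + pₖ₋₂, qₖ = aₖqₖ₋₁ + qₖ₋₂ (with p₋₁=1, p₋₂=0, q₋₁=0, q₋₂=1):
  k=0: a=1, p=1, q=1
  k=1: a=2, p=3, q=2
  k=2: a=16, p=49, q=33
  k=3: a=4, p=199, q=134

199/134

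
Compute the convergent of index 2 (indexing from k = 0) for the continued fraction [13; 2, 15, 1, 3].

418/31

Using pₖ = aₖpₖ₋₁ + pₖ₋₂, qₖ = aₖqₖ₋₁ + qₖ₋₂ (with p₋₁=1, p₋₂=0, q₋₁=0, q₋₂=1):
  k=0: a=13, p=13, q=1
  k=1: a=2, p=27, q=2
  k=2: a=15, p=418, q=31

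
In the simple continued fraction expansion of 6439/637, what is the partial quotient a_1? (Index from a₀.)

9

6439 = 10·637 + 69   →  a_0 = 10
637 = 9·69 + 16   →  a_1 = 9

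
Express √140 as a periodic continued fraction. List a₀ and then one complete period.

a₀ = ⌊√140⌋ = 11.

[11; 1, 4, 1, 22]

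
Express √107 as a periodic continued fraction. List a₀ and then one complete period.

a₀ = ⌊√107⌋ = 10.

[10; 2, 1, 9, 1, 2, 20]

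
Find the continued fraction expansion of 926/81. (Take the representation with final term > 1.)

926 = 11×81 + 35
81 = 2×35 + 11
35 = 3×11 + 2
11 = 5×2 + 1
2 = 2×1 + 0  (stop)
So 926/81 = [11; 2, 3, 5, 2].

[11; 2, 3, 5, 2]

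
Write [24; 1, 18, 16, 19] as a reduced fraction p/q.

145045/5814

Fold from the inside: start with 19/1.
  16 + 1/19 = 305/19
  18 + 19/305 = 5509/305
  1 + 305/5509 = 5814/5509
  24 + 5509/5814 = 145045/5814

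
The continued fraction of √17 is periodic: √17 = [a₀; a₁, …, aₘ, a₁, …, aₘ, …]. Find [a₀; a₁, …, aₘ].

[4; 8]

a₀ = ⌊√17⌋ = 4.
With m₀=0, d₀=1 and mₖ₊₁ = dₖaₖ − mₖ, dₖ₊₁ = (n − mₖ₊₁²)/dₖ, aₖ₊₁ = ⌊(a₀+mₖ₊₁)/dₖ₊₁⌋:
  k=1: m=4, d=1, a=8
d=1 and a=2a₀=8 at k=1, so the next step gives (m, d) = (4, 1) again — its k=1 value — and the period has length 1.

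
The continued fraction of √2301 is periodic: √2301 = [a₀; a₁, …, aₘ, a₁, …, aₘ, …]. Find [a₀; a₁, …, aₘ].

[47; 1, 30, 1, 94]

a₀ = ⌊√2301⌋ = 47.
With m₀=0, d₀=1 and mₖ₊₁ = dₖaₖ − mₖ, dₖ₊₁ = (n − mₖ₊₁²)/dₖ, aₖ₊₁ = ⌊(a₀+mₖ₊₁)/dₖ₊₁⌋:
  k=1: m=47, d=92, a=1
  k=2: m=45, d=3, a=30
  k=3: m=45, d=92, a=1
  k=4: m=47, d=1, a=94
d=1 and a=2a₀=94 at k=4, so the next step gives (m, d) = (47, 92) again — its k=1 value — and the period has length 4.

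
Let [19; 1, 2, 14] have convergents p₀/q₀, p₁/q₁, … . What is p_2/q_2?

59/3

Using pₖ = aₖpₖ₋₁ + pₖ₋₂, qₖ = aₖqₖ₋₁ + qₖ₋₂ (with p₋₁=1, p₋₂=0, q₋₁=0, q₋₂=1):
  k=0: a=19, p=19, q=1
  k=1: a=1, p=20, q=1
  k=2: a=2, p=59, q=3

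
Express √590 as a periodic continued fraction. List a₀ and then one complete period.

a₀ = ⌊√590⌋ = 24.

[24; 3, 2, 4, 2, 3, 48]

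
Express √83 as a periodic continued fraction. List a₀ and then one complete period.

[9; 9, 18]

a₀ = ⌊√83⌋ = 9.
With m₀=0, d₀=1 and mₖ₊₁ = dₖaₖ − mₖ, dₖ₊₁ = (n − mₖ₊₁²)/dₖ, aₖ₊₁ = ⌊(a₀+mₖ₊₁)/dₖ₊₁⌋:
  k=1: m=9, d=2, a=9
  k=2: m=9, d=1, a=18
d=1 and a=2a₀=18 at k=2, so the next step gives (m, d) = (9, 2) again — its k=1 value — and the period has length 2.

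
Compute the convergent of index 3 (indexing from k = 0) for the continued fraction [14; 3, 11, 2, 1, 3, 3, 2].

Using pₖ = aₖpₖ₋₁ + pₖ₋₂, qₖ = aₖqₖ₋₁ + qₖ₋₂ (with p₋₁=1, p₋₂=0, q₋₁=0, q₋₂=1):
  k=0: a=14, p=14, q=1
  k=1: a=3, p=43, q=3
  k=2: a=11, p=487, q=34
  k=3: a=2, p=1017, q=71

1017/71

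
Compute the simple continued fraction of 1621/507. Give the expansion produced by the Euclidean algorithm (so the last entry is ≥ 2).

1621 = 3·507 + 100
507 = 5·100 + 7
100 = 14·7 + 2
7 = 3·2 + 1
2 = 2·1 + 0  (stop)
So 1621/507 = [3; 5, 14, 3, 2].

[3; 5, 14, 3, 2]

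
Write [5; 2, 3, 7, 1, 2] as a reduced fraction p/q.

Using pₖ = aₖpₖ₋₁ + pₖ₋₂ and qₖ = aₖqₖ₋₁ + qₖ₋₂:
  k=0: a=5, p=5, q=1
  k=1: a=2, p=11, q=2
  k=2: a=3, p=38, q=7
  k=3: a=7, p=277, q=51
  k=4: a=1, p=315, q=58
  k=5: a=2, p=907, q=167

907/167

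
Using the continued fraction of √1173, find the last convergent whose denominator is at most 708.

9350/273

√1173 = [34; 4, 68, …] (period length 2).
Convergents:
  p_0/q_0 = 34/1
  p_1/q_1 = 137/4
  p_2/q_2 = 9350/273
  p_3/q_3 = 37537/1096
q_2 = 273 ≤ 708 < 1096 = q_3, so the answer is 9350/273.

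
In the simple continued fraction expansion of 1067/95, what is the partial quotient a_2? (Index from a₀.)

3

1067 = 11·95 + 22   →  a_0 = 11
95 = 4·22 + 7   →  a_1 = 4
22 = 3·7 + 1   →  a_2 = 3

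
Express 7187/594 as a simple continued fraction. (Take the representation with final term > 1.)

7187 = 12×594 + 59
594 = 10×59 + 4
59 = 14×4 + 3
4 = 1×3 + 1
3 = 3×1 + 0  (stop)
So 7187/594 = [12; 10, 14, 1, 3].

[12; 10, 14, 1, 3]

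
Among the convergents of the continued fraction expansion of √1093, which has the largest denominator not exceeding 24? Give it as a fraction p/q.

562/17

√1093 = [33; 16, 1, 1, 16, 66, …] (period length 5).
Convergents:
  p_0/q_0 = 33/1
  p_1/q_1 = 529/16
  p_2/q_2 = 562/17
  p_3/q_3 = 1091/33
q_2 = 17 ≤ 24 < 33 = q_3, so the answer is 562/17.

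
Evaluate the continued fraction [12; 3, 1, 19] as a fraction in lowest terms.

Fold from the inside: start with 19/1.
  1 + 1/19 = 20/19
  3 + 19/20 = 79/20
  12 + 20/79 = 968/79

968/79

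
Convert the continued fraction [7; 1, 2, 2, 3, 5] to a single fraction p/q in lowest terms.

979/127

Using pₖ = aₖpₖ₋₁ + pₖ₋₂ and qₖ = aₖqₖ₋₁ + qₖ₋₂:
  k=0: a=7, p=7, q=1
  k=1: a=1, p=8, q=1
  k=2: a=2, p=23, q=3
  k=3: a=2, p=54, q=7
  k=4: a=3, p=185, q=24
  k=5: a=5, p=979, q=127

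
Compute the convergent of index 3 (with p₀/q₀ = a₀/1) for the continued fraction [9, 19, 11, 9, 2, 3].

Using pₖ = aₖpₖ₋₁ + pₖ₋₂, qₖ = aₖqₖ₋₁ + qₖ₋₂ (with p₋₁=1, p₋₂=0, q₋₁=0, q₋₂=1):
  k=0: a=9, p=9, q=1
  k=1: a=19, p=172, q=19
  k=2: a=11, p=1901, q=210
  k=3: a=9, p=17281, q=1909

17281/1909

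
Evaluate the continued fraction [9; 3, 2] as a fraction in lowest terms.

65/7

Using pₖ = aₖpₖ₋₁ + pₖ₋₂ and qₖ = aₖqₖ₋₁ + qₖ₋₂:
  k=0: a=9, p=9, q=1
  k=1: a=3, p=28, q=3
  k=2: a=2, p=65, q=7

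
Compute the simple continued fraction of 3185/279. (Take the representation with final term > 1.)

3185 = 11·279 + 116
279 = 2·116 + 47
116 = 2·47 + 22
47 = 2·22 + 3
22 = 7·3 + 1
3 = 3·1 + 0  (stop)
So 3185/279 = [11; 2, 2, 2, 7, 3].

[11; 2, 2, 2, 7, 3]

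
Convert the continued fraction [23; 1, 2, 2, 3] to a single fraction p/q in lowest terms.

569/24

Fold from the inside: start with 3/1.
  2 + 1/3 = 7/3
  2 + 3/7 = 17/7
  1 + 7/17 = 24/17
  23 + 17/24 = 569/24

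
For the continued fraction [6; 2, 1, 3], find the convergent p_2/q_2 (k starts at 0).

Using pₖ = aₖpₖ₋₁ + pₖ₋₂, qₖ = aₖqₖ₋₁ + qₖ₋₂ (with p₋₁=1, p₋₂=0, q₋₁=0, q₋₂=1):
  k=0: a=6, p=6, q=1
  k=1: a=2, p=13, q=2
  k=2: a=1, p=19, q=3

19/3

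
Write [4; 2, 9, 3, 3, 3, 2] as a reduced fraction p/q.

6667/1490

Using pₖ = aₖpₖ₋₁ + pₖ₋₂ and qₖ = aₖqₖ₋₁ + qₖ₋₂:
  k=0: a=4, p=4, q=1
  k=1: a=2, p=9, q=2
  k=2: a=9, p=85, q=19
  k=3: a=3, p=264, q=59
  k=4: a=3, p=877, q=196
  k=5: a=3, p=2895, q=647
  k=6: a=2, p=6667, q=1490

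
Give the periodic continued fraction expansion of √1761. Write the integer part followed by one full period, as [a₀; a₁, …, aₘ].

a₀ = ⌊√1761⌋ = 41.
With m₀=0, d₀=1 and mₖ₊₁ = dₖaₖ − mₖ, dₖ₊₁ = (n − mₖ₊₁²)/dₖ, aₖ₊₁ = ⌊(a₀+mₖ₊₁)/dₖ₊₁⌋:
  k=1: m=41, d=80, a=1
  k=2: m=39, d=3, a=26
  k=3: m=39, d=80, a=1
  k=4: m=41, d=1, a=82
d=1 and a=2a₀=82 at k=4, so the next step gives (m, d) = (41, 80) again — its k=1 value — and the period has length 4.

[41; 1, 26, 1, 82]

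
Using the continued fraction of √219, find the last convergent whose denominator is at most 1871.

√219 = [14; 1, 3, 1, 28, …] (period length 4).
Convergents:
  p_0/q_0 = 14/1
  p_1/q_1 = 15/1
  p_2/q_2 = 59/4
  p_3/q_3 = 74/5
  p_4/q_4 = 2131/144
  p_5/q_5 = 2205/149
  p_6/q_6 = 8746/591
  p_7/q_7 = 10951/740
  p_8/q_8 = 315374/21311
q_7 = 740 ≤ 1871 < 21311 = q_8, so the answer is 10951/740.

10951/740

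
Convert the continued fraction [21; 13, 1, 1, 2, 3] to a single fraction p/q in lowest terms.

Using pₖ = aₖpₖ₋₁ + pₖ₋₂ and qₖ = aₖqₖ₋₁ + qₖ₋₂:
  k=0: a=21, p=21, q=1
  k=1: a=13, p=274, q=13
  k=2: a=1, p=295, q=14
  k=3: a=1, p=569, q=27
  k=4: a=2, p=1433, q=68
  k=5: a=3, p=4868, q=231

4868/231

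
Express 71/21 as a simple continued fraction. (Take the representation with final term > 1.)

71 = 3*21 + 8
21 = 2*8 + 5
8 = 1*5 + 3
5 = 1*3 + 2
3 = 1*2 + 1
2 = 2*1 + 0  (stop)
So 71/21 = [3; 2, 1, 1, 1, 2].

[3; 2, 1, 1, 1, 2]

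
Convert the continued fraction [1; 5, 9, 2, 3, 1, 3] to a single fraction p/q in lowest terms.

1960/1639

Using pₖ = aₖpₖ₋₁ + pₖ₋₂ and qₖ = aₖqₖ₋₁ + qₖ₋₂:
  k=0: a=1, p=1, q=1
  k=1: a=5, p=6, q=5
  k=2: a=9, p=55, q=46
  k=3: a=2, p=116, q=97
  k=4: a=3, p=403, q=337
  k=5: a=1, p=519, q=434
  k=6: a=3, p=1960, q=1639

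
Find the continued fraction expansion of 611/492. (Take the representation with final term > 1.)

[1; 4, 7, 2, 3, 2]

611 = 1·492 + 119
492 = 4·119 + 16
119 = 7·16 + 7
16 = 2·7 + 2
7 = 3·2 + 1
2 = 2·1 + 0  (stop)
So 611/492 = [1; 4, 7, 2, 3, 2].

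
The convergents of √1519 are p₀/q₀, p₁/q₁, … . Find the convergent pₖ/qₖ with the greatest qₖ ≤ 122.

√1519 = [38; 1, 37, 1, 76, …] (period length 4).
Convergents:
  p_0/q_0 = 38/1
  p_1/q_1 = 39/1
  p_2/q_2 = 1481/38
  p_3/q_3 = 1520/39
  p_4/q_4 = 117001/3002
q_3 = 39 ≤ 122 < 3002 = q_4, so the answer is 1520/39.

1520/39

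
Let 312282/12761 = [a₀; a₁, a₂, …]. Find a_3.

312282 = 24·12761 + 6018   →  a_0 = 24
12761 = 2·6018 + 725   →  a_1 = 2
6018 = 8·725 + 218   →  a_2 = 8
725 = 3·218 + 71   →  a_3 = 3

3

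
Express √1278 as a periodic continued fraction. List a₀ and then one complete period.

a₀ = ⌊√1278⌋ = 35.
With m₀=0, d₀=1 and mₖ₊₁ = dₖaₖ − mₖ, dₖ₊₁ = (n − mₖ₊₁²)/dₖ, aₖ₊₁ = ⌊(a₀+mₖ₊₁)/dₖ₊₁⌋:
  k=1: m=35, d=53, a=1
  k=2: m=18, d=18, a=2
  k=3: m=18, d=53, a=1
  k=4: m=35, d=1, a=70
d=1 and a=2a₀=70 at k=4, so the next step gives (m, d) = (35, 53) again — its k=1 value — and the period has length 4.

[35; 1, 2, 1, 70]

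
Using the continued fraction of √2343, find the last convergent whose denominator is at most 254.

√2343 = [48; 2, 2, 8, 2, 2, 96, …] (period length 6).
Convergents:
  p_0/q_0 = 48/1
  p_1/q_1 = 97/2
  p_2/q_2 = 242/5
  p_3/q_3 = 2033/42
  p_4/q_4 = 4308/89
  p_5/q_5 = 10649/220
  p_6/q_6 = 1026612/21209
q_5 = 220 ≤ 254 < 21209 = q_6, so the answer is 10649/220.

10649/220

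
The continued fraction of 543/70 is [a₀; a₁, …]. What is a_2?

3

543 = 7·70 + 53   →  a_0 = 7
70 = 1·53 + 17   →  a_1 = 1
53 = 3·17 + 2   →  a_2 = 3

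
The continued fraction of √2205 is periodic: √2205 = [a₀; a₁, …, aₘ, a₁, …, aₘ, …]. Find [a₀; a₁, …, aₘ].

[46; 1, 22, 2, 22, 1, 92]

a₀ = ⌊√2205⌋ = 46.
With m₀=0, d₀=1 and mₖ₊₁ = dₖaₖ − mₖ, dₖ₊₁ = (n − mₖ₊₁²)/dₖ, aₖ₊₁ = ⌊(a₀+mₖ₊₁)/dₖ₊₁⌋:
  k=1: m=46, d=89, a=1
  k=2: m=43, d=4, a=22
  k=3: m=45, d=45, a=2
  k=4: m=45, d=4, a=22
  k=5: m=43, d=89, a=1
  k=6: m=46, d=1, a=92
d=1 and a=2a₀=92 at k=6, so the next step gives (m, d) = (46, 89) again — its k=1 value — and the period has length 6.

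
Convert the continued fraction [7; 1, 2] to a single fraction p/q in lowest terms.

Using pₖ = aₖpₖ₋₁ + pₖ₋₂ and qₖ = aₖqₖ₋₁ + qₖ₋₂:
  k=0: a=7, p=7, q=1
  k=1: a=1, p=8, q=1
  k=2: a=2, p=23, q=3

23/3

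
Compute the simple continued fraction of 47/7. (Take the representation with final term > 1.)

[6; 1, 2, 2]

47 = 6·7 + 5
7 = 1·5 + 2
5 = 2·2 + 1
2 = 2·1 + 0  (stop)
So 47/7 = [6; 1, 2, 2].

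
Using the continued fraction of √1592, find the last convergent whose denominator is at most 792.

√1592 = [39; 1, 8, 1, 78, …] (period length 4).
Convergents:
  p_0/q_0 = 39/1
  p_1/q_1 = 40/1
  p_2/q_2 = 359/9
  p_3/q_3 = 399/10
  p_4/q_4 = 31481/789
  p_5/q_5 = 31880/799
q_4 = 789 ≤ 792 < 799 = q_5, so the answer is 31481/789.

31481/789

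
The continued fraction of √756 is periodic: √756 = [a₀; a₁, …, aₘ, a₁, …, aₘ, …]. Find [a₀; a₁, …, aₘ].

a₀ = ⌊√756⌋ = 27.
With m₀=0, d₀=1 and mₖ₊₁ = dₖaₖ − mₖ, dₖ₊₁ = (n − mₖ₊₁²)/dₖ, aₖ₊₁ = ⌊(a₀+mₖ₊₁)/dₖ₊₁⌋:
  k=1: m=27, d=27, a=2
  k=2: m=27, d=1, a=54
d=1 and a=2a₀=54 at k=2, so the next step gives (m, d) = (27, 27) again — its k=1 value — and the period has length 2.

[27; 2, 54]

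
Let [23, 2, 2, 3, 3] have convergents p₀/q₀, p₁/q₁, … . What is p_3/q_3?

398/17

Using pₖ = aₖpₖ₋₁ + pₖ₋₂, qₖ = aₖqₖ₋₁ + qₖ₋₂ (with p₋₁=1, p₋₂=0, q₋₁=0, q₋₂=1):
  k=0: a=23, p=23, q=1
  k=1: a=2, p=47, q=2
  k=2: a=2, p=117, q=5
  k=3: a=3, p=398, q=17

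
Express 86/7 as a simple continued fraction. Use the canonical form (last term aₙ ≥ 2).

86 = 12×7 + 2
7 = 3×2 + 1
2 = 2×1 + 0  (stop)
So 86/7 = [12; 3, 2].

[12; 3, 2]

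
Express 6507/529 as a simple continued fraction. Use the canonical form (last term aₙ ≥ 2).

[12; 3, 3, 17, 3]

6507 = 12·529 + 159
529 = 3·159 + 52
159 = 3·52 + 3
52 = 17·3 + 1
3 = 3·1 + 0  (stop)
So 6507/529 = [12; 3, 3, 17, 3].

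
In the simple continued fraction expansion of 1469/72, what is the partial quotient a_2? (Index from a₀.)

2

1469 = 20·72 + 29   →  a_0 = 20
72 = 2·29 + 14   →  a_1 = 2
29 = 2·14 + 1   →  a_2 = 2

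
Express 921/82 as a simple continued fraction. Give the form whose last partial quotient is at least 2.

[11; 4, 3, 6]

921 = 11·82 + 19
82 = 4·19 + 6
19 = 3·6 + 1
6 = 6·1 + 0  (stop)
So 921/82 = [11; 4, 3, 6].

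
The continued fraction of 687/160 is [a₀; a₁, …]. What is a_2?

2

687 = 4·160 + 47   →  a_0 = 4
160 = 3·47 + 19   →  a_1 = 3
47 = 2·19 + 9   →  a_2 = 2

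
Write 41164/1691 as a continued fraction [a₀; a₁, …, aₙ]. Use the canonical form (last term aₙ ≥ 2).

[24; 2, 1, 10, 1, 5, 8]

41164 = 24*1691 + 580
1691 = 2*580 + 531
580 = 1*531 + 49
531 = 10*49 + 41
49 = 1*41 + 8
41 = 5*8 + 1
8 = 8*1 + 0  (stop)
So 41164/1691 = [24; 2, 1, 10, 1, 5, 8].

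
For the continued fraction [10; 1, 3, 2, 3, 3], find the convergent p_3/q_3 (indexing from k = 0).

Using pₖ = aₖpₖ₋₁ + pₖ₋₂, qₖ = aₖqₖ₋₁ + qₖ₋₂ (with p₋₁=1, p₋₂=0, q₋₁=0, q₋₂=1):
  k=0: a=10, p=10, q=1
  k=1: a=1, p=11, q=1
  k=2: a=3, p=43, q=4
  k=3: a=2, p=97, q=9

97/9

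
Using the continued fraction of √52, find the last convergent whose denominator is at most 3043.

9223/1279

√52 = [7; 4, 1, 2, 1, 4, 14, …] (period length 6).
Convergents:
  p_0/q_0 = 7/1
  p_1/q_1 = 29/4
  p_2/q_2 = 36/5
  p_3/q_3 = 101/14
  p_4/q_4 = 137/19
  p_5/q_5 = 649/90
  p_6/q_6 = 9223/1279
  p_7/q_7 = 37541/5206
q_6 = 1279 ≤ 3043 < 5206 = q_7, so the answer is 9223/1279.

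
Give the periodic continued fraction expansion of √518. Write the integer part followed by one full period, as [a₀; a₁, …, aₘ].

[22; 1, 3, 6, 3, 1, 44]

a₀ = ⌊√518⌋ = 22.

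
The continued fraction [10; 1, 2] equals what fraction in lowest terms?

Using pₖ = aₖpₖ₋₁ + pₖ₋₂ and qₖ = aₖqₖ₋₁ + qₖ₋₂:
  k=0: a=10, p=10, q=1
  k=1: a=1, p=11, q=1
  k=2: a=2, p=32, q=3

32/3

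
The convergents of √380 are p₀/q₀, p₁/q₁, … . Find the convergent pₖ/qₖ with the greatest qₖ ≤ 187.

√380 = [19; 2, 38, …] (period length 2).
Convergents:
  p_0/q_0 = 19/1
  p_1/q_1 = 39/2
  p_2/q_2 = 1501/77
  p_3/q_3 = 3041/156
  p_4/q_4 = 117059/6005
q_3 = 156 ≤ 187 < 6005 = q_4, so the answer is 3041/156.

3041/156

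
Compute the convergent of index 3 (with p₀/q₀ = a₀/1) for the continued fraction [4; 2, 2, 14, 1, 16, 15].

Using pₖ = aₖpₖ₋₁ + pₖ₋₂, qₖ = aₖqₖ₋₁ + qₖ₋₂ (with p₋₁=1, p₋₂=0, q₋₁=0, q₋₂=1):
  k=0: a=4, p=4, q=1
  k=1: a=2, p=9, q=2
  k=2: a=2, p=22, q=5
  k=3: a=14, p=317, q=72

317/72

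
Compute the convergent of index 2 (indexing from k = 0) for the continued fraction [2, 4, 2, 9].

Using pₖ = aₖpₖ₋₁ + pₖ₋₂, qₖ = aₖqₖ₋₁ + qₖ₋₂ (with p₋₁=1, p₋₂=0, q₋₁=0, q₋₂=1):
  k=0: a=2, p=2, q=1
  k=1: a=4, p=9, q=4
  k=2: a=2, p=20, q=9

20/9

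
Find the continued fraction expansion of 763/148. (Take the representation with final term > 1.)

763 = 5×148 + 23
148 = 6×23 + 10
23 = 2×10 + 3
10 = 3×3 + 1
3 = 3×1 + 0  (stop)
So 763/148 = [5; 6, 2, 3, 3].

[5; 6, 2, 3, 3]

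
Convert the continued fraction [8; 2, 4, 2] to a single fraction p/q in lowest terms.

169/20

Using pₖ = aₖpₖ₋₁ + pₖ₋₂ and qₖ = aₖqₖ₋₁ + qₖ₋₂:
  k=0: a=8, p=8, q=1
  k=1: a=2, p=17, q=2
  k=2: a=4, p=76, q=9
  k=3: a=2, p=169, q=20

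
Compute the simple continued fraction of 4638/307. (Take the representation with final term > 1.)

[15; 9, 3, 3, 3]

4638 = 15×307 + 33
307 = 9×33 + 10
33 = 3×10 + 3
10 = 3×3 + 1
3 = 3×1 + 0  (stop)
So 4638/307 = [15; 9, 3, 3, 3].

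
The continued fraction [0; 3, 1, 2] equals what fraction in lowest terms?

3/11

Using pₖ = aₖpₖ₋₁ + pₖ₋₂ and qₖ = aₖqₖ₋₁ + qₖ₋₂:
  k=0: a=0, p=0, q=1
  k=1: a=3, p=1, q=3
  k=2: a=1, p=1, q=4
  k=3: a=2, p=3, q=11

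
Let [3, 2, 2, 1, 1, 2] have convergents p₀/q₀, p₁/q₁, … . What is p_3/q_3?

24/7

Using pₖ = aₖpₖ₋₁ + pₖ₋₂, qₖ = aₖqₖ₋₁ + qₖ₋₂ (with p₋₁=1, p₋₂=0, q₋₁=0, q₋₂=1):
  k=0: a=3, p=3, q=1
  k=1: a=2, p=7, q=2
  k=2: a=2, p=17, q=5
  k=3: a=1, p=24, q=7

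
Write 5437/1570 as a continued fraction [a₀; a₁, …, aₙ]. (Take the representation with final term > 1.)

5437 = 3×1570 + 727
1570 = 2×727 + 116
727 = 6×116 + 31
116 = 3×31 + 23
31 = 1×23 + 8
23 = 2×8 + 7
8 = 1×7 + 1
7 = 7×1 + 0  (stop)
So 5437/1570 = [3; 2, 6, 3, 1, 2, 1, 7].

[3; 2, 6, 3, 1, 2, 1, 7]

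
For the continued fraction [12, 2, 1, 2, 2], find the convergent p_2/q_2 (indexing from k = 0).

Using pₖ = aₖpₖ₋₁ + pₖ₋₂, qₖ = aₖqₖ₋₁ + qₖ₋₂ (with p₋₁=1, p₋₂=0, q₋₁=0, q₋₂=1):
  k=0: a=12, p=12, q=1
  k=1: a=2, p=25, q=2
  k=2: a=1, p=37, q=3

37/3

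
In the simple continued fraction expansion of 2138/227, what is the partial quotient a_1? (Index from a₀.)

2138 = 9·227 + 95   →  a_0 = 9
227 = 2·95 + 37   →  a_1 = 2

2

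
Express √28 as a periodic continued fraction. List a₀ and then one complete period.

a₀ = ⌊√28⌋ = 5.

[5; 3, 2, 3, 10]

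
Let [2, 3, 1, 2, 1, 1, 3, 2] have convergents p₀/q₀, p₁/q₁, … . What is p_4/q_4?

Using pₖ = aₖpₖ₋₁ + pₖ₋₂, qₖ = aₖqₖ₋₁ + qₖ₋₂ (with p₋₁=1, p₋₂=0, q₋₁=0, q₋₂=1):
  k=0: a=2, p=2, q=1
  k=1: a=3, p=7, q=3
  k=2: a=1, p=9, q=4
  k=3: a=2, p=25, q=11
  k=4: a=1, p=34, q=15

34/15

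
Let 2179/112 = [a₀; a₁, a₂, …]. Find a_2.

5

2179 = 19·112 + 51   →  a_0 = 19
112 = 2·51 + 10   →  a_1 = 2
51 = 5·10 + 1   →  a_2 = 5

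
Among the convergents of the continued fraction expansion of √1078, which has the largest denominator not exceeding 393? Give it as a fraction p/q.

12772/389

√1078 = [32; 1, 4, 1, 64, …] (period length 4).
Convergents:
  p_0/q_0 = 32/1
  p_1/q_1 = 33/1
  p_2/q_2 = 164/5
  p_3/q_3 = 197/6
  p_4/q_4 = 12772/389
  p_5/q_5 = 12969/395
q_4 = 389 ≤ 393 < 395 = q_5, so the answer is 12772/389.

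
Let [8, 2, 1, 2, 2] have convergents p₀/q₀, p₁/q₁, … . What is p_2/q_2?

25/3

Using pₖ = aₖpₖ₋₁ + pₖ₋₂, qₖ = aₖqₖ₋₁ + qₖ₋₂ (with p₋₁=1, p₋₂=0, q₋₁=0, q₋₂=1):
  k=0: a=8, p=8, q=1
  k=1: a=2, p=17, q=2
  k=2: a=1, p=25, q=3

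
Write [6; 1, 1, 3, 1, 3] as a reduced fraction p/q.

223/34

Fold from the inside: start with 3/1.
  1 + 1/3 = 4/3
  3 + 3/4 = 15/4
  1 + 4/15 = 19/15
  1 + 15/19 = 34/19
  6 + 19/34 = 223/34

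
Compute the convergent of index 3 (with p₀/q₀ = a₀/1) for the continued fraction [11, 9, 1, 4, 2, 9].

Using pₖ = aₖpₖ₋₁ + pₖ₋₂, qₖ = aₖqₖ₋₁ + qₖ₋₂ (with p₋₁=1, p₋₂=0, q₋₁=0, q₋₂=1):
  k=0: a=11, p=11, q=1
  k=1: a=9, p=100, q=9
  k=2: a=1, p=111, q=10
  k=3: a=4, p=544, q=49

544/49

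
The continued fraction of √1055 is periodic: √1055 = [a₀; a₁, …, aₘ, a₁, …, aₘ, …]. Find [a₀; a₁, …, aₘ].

[32; 2, 12, 2, 64]

a₀ = ⌊√1055⌋ = 32.
With m₀=0, d₀=1 and mₖ₊₁ = dₖaₖ − mₖ, dₖ₊₁ = (n − mₖ₊₁²)/dₖ, aₖ₊₁ = ⌊(a₀+mₖ₊₁)/dₖ₊₁⌋:
  k=1: m=32, d=31, a=2
  k=2: m=30, d=5, a=12
  k=3: m=30, d=31, a=2
  k=4: m=32, d=1, a=64
d=1 and a=2a₀=64 at k=4, so the next step gives (m, d) = (32, 31) again — its k=1 value — and the period has length 4.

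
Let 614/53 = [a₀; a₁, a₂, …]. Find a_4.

2

614 = 11·53 + 31   →  a_0 = 11
53 = 1·31 + 22   →  a_1 = 1
31 = 1·22 + 9   →  a_2 = 1
22 = 2·9 + 4   →  a_3 = 2
9 = 2·4 + 1   →  a_4 = 2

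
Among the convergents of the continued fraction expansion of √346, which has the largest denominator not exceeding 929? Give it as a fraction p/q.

√346 = [18; 1, 1, 1, 1, 36, …] (period length 5).
Convergents:
  p_0/q_0 = 18/1
  p_1/q_1 = 19/1
  p_2/q_2 = 37/2
  p_3/q_3 = 56/3
  p_4/q_4 = 93/5
  p_5/q_5 = 3404/183
  p_6/q_6 = 3497/188
  p_7/q_7 = 6901/371
  p_8/q_8 = 10398/559
  p_9/q_9 = 17299/930
q_8 = 559 ≤ 929 < 930 = q_9, so the answer is 10398/559.

10398/559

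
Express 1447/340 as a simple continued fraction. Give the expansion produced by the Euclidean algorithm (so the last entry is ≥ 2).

1447 = 4×340 + 87
340 = 3×87 + 79
87 = 1×79 + 8
79 = 9×8 + 7
8 = 1×7 + 1
7 = 7×1 + 0  (stop)
So 1447/340 = [4; 3, 1, 9, 1, 7].

[4; 3, 1, 9, 1, 7]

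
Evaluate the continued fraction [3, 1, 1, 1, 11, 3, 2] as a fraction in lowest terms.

Using pₖ = aₖpₖ₋₁ + pₖ₋₂ and qₖ = aₖqₖ₋₁ + qₖ₋₂:
  k=0: a=3, p=3, q=1
  k=1: a=1, p=4, q=1
  k=2: a=1, p=7, q=2
  k=3: a=1, p=11, q=3
  k=4: a=11, p=128, q=35
  k=5: a=3, p=395, q=108
  k=6: a=2, p=918, q=251

918/251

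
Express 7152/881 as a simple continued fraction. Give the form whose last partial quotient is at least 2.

7152 = 8×881 + 104
881 = 8×104 + 49
104 = 2×49 + 6
49 = 8×6 + 1
6 = 6×1 + 0  (stop)
So 7152/881 = [8; 8, 2, 8, 6].

[8; 8, 2, 8, 6]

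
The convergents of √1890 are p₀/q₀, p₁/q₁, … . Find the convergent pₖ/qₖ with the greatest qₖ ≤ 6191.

√1890 = [43; 2, 9, 6, 9, 2, 86, …] (period length 6).
Convergents:
  p_0/q_0 = 43/1
  p_1/q_1 = 87/2
  p_2/q_2 = 826/19
  p_3/q_3 = 5043/116
  p_4/q_4 = 46213/1063
  p_5/q_5 = 97469/2242
  p_6/q_6 = 8428547/193875
q_5 = 2242 ≤ 6191 < 193875 = q_6, so the answer is 97469/2242.

97469/2242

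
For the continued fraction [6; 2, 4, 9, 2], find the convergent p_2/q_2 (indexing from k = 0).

Using pₖ = aₖpₖ₋₁ + pₖ₋₂, qₖ = aₖqₖ₋₁ + qₖ₋₂ (with p₋₁=1, p₋₂=0, q₋₁=0, q₋₂=1):
  k=0: a=6, p=6, q=1
  k=1: a=2, p=13, q=2
  k=2: a=4, p=58, q=9

58/9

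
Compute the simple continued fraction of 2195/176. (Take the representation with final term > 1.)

2195 = 12·176 + 83
176 = 2·83 + 10
83 = 8·10 + 3
10 = 3·3 + 1
3 = 3·1 + 0  (stop)
So 2195/176 = [12; 2, 8, 3, 3].

[12; 2, 8, 3, 3]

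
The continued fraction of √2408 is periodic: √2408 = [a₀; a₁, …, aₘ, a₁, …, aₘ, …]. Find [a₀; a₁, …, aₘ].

[49; 14, 98]

a₀ = ⌊√2408⌋ = 49.
With m₀=0, d₀=1 and mₖ₊₁ = dₖaₖ − mₖ, dₖ₊₁ = (n − mₖ₊₁²)/dₖ, aₖ₊₁ = ⌊(a₀+mₖ₊₁)/dₖ₊₁⌋:
  k=1: m=49, d=7, a=14
  k=2: m=49, d=1, a=98
d=1 and a=2a₀=98 at k=2, so the next step gives (m, d) = (49, 7) again — its k=1 value — and the period has length 2.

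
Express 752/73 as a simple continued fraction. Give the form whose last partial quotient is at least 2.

752 = 10·73 + 22
73 = 3·22 + 7
22 = 3·7 + 1
7 = 7·1 + 0  (stop)
So 752/73 = [10; 3, 3, 7].

[10; 3, 3, 7]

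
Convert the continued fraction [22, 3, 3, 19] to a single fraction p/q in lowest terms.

Fold from the inside: start with 19/1.
  3 + 1/19 = 58/19
  3 + 19/58 = 193/58
  22 + 58/193 = 4304/193

4304/193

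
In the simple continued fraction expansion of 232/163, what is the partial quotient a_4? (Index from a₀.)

3

232 = 1·163 + 69   →  a_0 = 1
163 = 2·69 + 25   →  a_1 = 2
69 = 2·25 + 19   →  a_2 = 2
25 = 1·19 + 6   →  a_3 = 1
19 = 3·6 + 1   →  a_4 = 3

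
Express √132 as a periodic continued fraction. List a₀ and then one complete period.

[11; 2, 22]

a₀ = ⌊√132⌋ = 11.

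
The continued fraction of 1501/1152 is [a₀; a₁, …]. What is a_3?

1501 = 1·1152 + 349   →  a_0 = 1
1152 = 3·349 + 105   →  a_1 = 3
349 = 3·105 + 34   →  a_2 = 3
105 = 3·34 + 3   →  a_3 = 3

3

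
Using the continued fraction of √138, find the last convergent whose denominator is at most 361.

√138 = [11; 1, 2, 1, 22, …] (period length 4).
Convergents:
  p_0/q_0 = 11/1
  p_1/q_1 = 12/1
  p_2/q_2 = 35/3
  p_3/q_3 = 47/4
  p_4/q_4 = 1069/91
  p_5/q_5 = 1116/95
  p_6/q_6 = 3301/281
  p_7/q_7 = 4417/376
q_6 = 281 ≤ 361 < 376 = q_7, so the answer is 3301/281.

3301/281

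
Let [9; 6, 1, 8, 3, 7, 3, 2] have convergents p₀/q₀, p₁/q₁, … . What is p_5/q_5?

Using pₖ = aₖpₖ₋₁ + pₖ₋₂, qₖ = aₖqₖ₋₁ + qₖ₋₂ (with p₋₁=1, p₋₂=0, q₋₁=0, q₋₂=1):
  k=0: a=9, p=9, q=1
  k=1: a=6, p=55, q=6
  k=2: a=1, p=64, q=7
  k=3: a=8, p=567, q=62
  k=4: a=3, p=1765, q=193
  k=5: a=7, p=12922, q=1413

12922/1413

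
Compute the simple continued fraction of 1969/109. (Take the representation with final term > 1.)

1969 = 18*109 + 7
109 = 15*7 + 4
7 = 1*4 + 3
4 = 1*3 + 1
3 = 3*1 + 0  (stop)
So 1969/109 = [18; 15, 1, 1, 3].

[18; 15, 1, 1, 3]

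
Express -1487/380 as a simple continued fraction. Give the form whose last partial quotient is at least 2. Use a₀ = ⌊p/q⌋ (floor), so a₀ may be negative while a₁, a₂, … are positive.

[-4; 11, 1, 1, 16]

-1487 = -4·380 + 33
380 = 11·33 + 17
33 = 1·17 + 16
17 = 1·16 + 1
16 = 16·1 + 0  (stop)
So -1487/380 = [-4; 11, 1, 1, 16].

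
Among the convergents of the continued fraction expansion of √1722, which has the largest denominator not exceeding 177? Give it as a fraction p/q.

6847/165

√1722 = [41; 2, 82, …] (period length 2).
Convergents:
  p_0/q_0 = 41/1
  p_1/q_1 = 83/2
  p_2/q_2 = 6847/165
  p_3/q_3 = 13777/332
q_2 = 165 ≤ 177 < 332 = q_3, so the answer is 6847/165.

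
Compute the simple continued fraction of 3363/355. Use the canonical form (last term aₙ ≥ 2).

3363 = 9·355 + 168
355 = 2·168 + 19
168 = 8·19 + 16
19 = 1·16 + 3
16 = 5·3 + 1
3 = 3·1 + 0  (stop)
So 3363/355 = [9; 2, 8, 1, 5, 3].

[9; 2, 8, 1, 5, 3]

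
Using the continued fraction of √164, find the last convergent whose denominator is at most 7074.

√164 = [12; 1, 4, 6, 4, 1, 24, …] (period length 6).
Convergents:
  p_0/q_0 = 12/1
  p_1/q_1 = 13/1
  p_2/q_2 = 64/5
  p_3/q_3 = 397/31
  p_4/q_4 = 1652/129
  p_5/q_5 = 2049/160
  p_6/q_6 = 50828/3969
  p_7/q_7 = 52877/4129
  p_8/q_8 = 262336/20485
q_7 = 4129 ≤ 7074 < 20485 = q_8, so the answer is 52877/4129.

52877/4129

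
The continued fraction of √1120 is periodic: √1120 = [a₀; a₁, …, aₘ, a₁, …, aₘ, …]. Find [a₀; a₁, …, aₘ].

[33; 2, 6, 1, 15, 1, 6, 2, 66]

a₀ = ⌊√1120⌋ = 33.
With m₀=0, d₀=1 and mₖ₊₁ = dₖaₖ − mₖ, dₖ₊₁ = (n − mₖ₊₁²)/dₖ, aₖ₊₁ = ⌊(a₀+mₖ₊₁)/dₖ₊₁⌋:
  k=1: m=33, d=31, a=2
  k=2: m=29, d=9, a=6
  k=3: m=25, d=55, a=1
  k=4: m=30, d=4, a=15
  k=5: m=30, d=55, a=1
  k=6: m=25, d=9, a=6
  k=7: m=29, d=31, a=2
  k=8: m=33, d=1, a=66
d=1 and a=2a₀=66 at k=8, so the next step gives (m, d) = (33, 31) again — its k=1 value — and the period has length 8.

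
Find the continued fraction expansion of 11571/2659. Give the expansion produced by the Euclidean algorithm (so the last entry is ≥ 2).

11571 = 4·2659 + 935
2659 = 2·935 + 789
935 = 1·789 + 146
789 = 5·146 + 59
146 = 2·59 + 28
59 = 2·28 + 3
28 = 9·3 + 1
3 = 3·1 + 0  (stop)
So 11571/2659 = [4; 2, 1, 5, 2, 2, 9, 3].

[4; 2, 1, 5, 2, 2, 9, 3]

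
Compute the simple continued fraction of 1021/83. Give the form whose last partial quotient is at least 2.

[12; 3, 3, 8]

1021 = 12*83 + 25
83 = 3*25 + 8
25 = 3*8 + 1
8 = 8*1 + 0  (stop)
So 1021/83 = [12; 3, 3, 8].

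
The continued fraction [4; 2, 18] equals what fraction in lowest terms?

166/37

Fold from the inside: start with 18/1.
  2 + 1/18 = 37/18
  4 + 18/37 = 166/37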